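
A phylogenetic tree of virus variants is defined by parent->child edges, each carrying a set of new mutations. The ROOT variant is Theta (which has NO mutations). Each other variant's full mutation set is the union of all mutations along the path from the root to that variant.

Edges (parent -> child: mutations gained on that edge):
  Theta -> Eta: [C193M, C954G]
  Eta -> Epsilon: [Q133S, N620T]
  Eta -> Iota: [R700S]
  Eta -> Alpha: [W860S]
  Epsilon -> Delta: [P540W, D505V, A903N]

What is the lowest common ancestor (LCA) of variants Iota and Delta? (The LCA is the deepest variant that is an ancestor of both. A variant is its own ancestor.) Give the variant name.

Answer: Eta

Derivation:
Path from root to Iota: Theta -> Eta -> Iota
  ancestors of Iota: {Theta, Eta, Iota}
Path from root to Delta: Theta -> Eta -> Epsilon -> Delta
  ancestors of Delta: {Theta, Eta, Epsilon, Delta}
Common ancestors: {Theta, Eta}
Walk up from Delta: Delta (not in ancestors of Iota), Epsilon (not in ancestors of Iota), Eta (in ancestors of Iota), Theta (in ancestors of Iota)
Deepest common ancestor (LCA) = Eta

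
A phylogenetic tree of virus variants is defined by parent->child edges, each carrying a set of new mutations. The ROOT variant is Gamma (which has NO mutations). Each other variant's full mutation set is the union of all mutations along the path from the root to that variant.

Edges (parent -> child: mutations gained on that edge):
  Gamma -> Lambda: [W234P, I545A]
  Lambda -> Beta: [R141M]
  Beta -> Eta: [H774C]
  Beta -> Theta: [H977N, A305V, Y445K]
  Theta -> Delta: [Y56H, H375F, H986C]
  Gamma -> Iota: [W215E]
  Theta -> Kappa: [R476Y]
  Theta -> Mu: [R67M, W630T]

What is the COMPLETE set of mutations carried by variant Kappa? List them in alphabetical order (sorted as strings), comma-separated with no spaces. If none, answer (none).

At Gamma: gained [] -> total []
At Lambda: gained ['W234P', 'I545A'] -> total ['I545A', 'W234P']
At Beta: gained ['R141M'] -> total ['I545A', 'R141M', 'W234P']
At Theta: gained ['H977N', 'A305V', 'Y445K'] -> total ['A305V', 'H977N', 'I545A', 'R141M', 'W234P', 'Y445K']
At Kappa: gained ['R476Y'] -> total ['A305V', 'H977N', 'I545A', 'R141M', 'R476Y', 'W234P', 'Y445K']

Answer: A305V,H977N,I545A,R141M,R476Y,W234P,Y445K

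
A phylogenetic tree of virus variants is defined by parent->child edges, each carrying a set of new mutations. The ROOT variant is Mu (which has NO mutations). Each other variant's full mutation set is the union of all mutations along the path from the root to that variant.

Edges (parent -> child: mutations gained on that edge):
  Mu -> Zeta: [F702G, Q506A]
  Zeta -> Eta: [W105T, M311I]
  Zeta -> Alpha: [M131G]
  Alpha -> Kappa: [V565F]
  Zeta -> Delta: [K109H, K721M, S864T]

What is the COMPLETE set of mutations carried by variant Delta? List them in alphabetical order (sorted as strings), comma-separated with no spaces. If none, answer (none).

Answer: F702G,K109H,K721M,Q506A,S864T

Derivation:
At Mu: gained [] -> total []
At Zeta: gained ['F702G', 'Q506A'] -> total ['F702G', 'Q506A']
At Delta: gained ['K109H', 'K721M', 'S864T'] -> total ['F702G', 'K109H', 'K721M', 'Q506A', 'S864T']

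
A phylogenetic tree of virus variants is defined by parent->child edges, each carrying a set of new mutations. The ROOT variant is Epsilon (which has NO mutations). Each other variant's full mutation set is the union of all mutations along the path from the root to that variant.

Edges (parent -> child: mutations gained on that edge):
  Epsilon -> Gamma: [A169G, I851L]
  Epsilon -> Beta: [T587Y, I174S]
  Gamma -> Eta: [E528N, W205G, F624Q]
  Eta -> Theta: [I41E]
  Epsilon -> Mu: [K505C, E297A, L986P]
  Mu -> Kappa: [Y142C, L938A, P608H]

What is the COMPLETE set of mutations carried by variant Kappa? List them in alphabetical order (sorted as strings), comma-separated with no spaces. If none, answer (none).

Answer: E297A,K505C,L938A,L986P,P608H,Y142C

Derivation:
At Epsilon: gained [] -> total []
At Mu: gained ['K505C', 'E297A', 'L986P'] -> total ['E297A', 'K505C', 'L986P']
At Kappa: gained ['Y142C', 'L938A', 'P608H'] -> total ['E297A', 'K505C', 'L938A', 'L986P', 'P608H', 'Y142C']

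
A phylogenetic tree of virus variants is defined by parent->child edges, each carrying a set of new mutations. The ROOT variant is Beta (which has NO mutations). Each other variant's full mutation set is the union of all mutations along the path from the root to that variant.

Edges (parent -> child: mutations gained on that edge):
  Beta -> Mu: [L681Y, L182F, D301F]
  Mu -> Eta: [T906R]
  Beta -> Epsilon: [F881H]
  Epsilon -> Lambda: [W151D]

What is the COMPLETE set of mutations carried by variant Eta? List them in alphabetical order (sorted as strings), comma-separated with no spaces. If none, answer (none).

At Beta: gained [] -> total []
At Mu: gained ['L681Y', 'L182F', 'D301F'] -> total ['D301F', 'L182F', 'L681Y']
At Eta: gained ['T906R'] -> total ['D301F', 'L182F', 'L681Y', 'T906R']

Answer: D301F,L182F,L681Y,T906R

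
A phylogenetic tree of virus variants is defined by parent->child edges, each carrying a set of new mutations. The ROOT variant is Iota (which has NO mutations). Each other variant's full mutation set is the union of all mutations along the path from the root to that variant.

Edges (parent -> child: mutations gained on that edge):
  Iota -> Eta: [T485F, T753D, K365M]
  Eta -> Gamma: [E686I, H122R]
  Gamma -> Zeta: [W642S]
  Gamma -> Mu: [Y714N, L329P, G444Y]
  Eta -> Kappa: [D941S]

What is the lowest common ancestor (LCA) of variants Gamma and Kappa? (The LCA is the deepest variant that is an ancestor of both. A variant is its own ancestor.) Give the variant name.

Answer: Eta

Derivation:
Path from root to Gamma: Iota -> Eta -> Gamma
  ancestors of Gamma: {Iota, Eta, Gamma}
Path from root to Kappa: Iota -> Eta -> Kappa
  ancestors of Kappa: {Iota, Eta, Kappa}
Common ancestors: {Iota, Eta}
Walk up from Kappa: Kappa (not in ancestors of Gamma), Eta (in ancestors of Gamma), Iota (in ancestors of Gamma)
Deepest common ancestor (LCA) = Eta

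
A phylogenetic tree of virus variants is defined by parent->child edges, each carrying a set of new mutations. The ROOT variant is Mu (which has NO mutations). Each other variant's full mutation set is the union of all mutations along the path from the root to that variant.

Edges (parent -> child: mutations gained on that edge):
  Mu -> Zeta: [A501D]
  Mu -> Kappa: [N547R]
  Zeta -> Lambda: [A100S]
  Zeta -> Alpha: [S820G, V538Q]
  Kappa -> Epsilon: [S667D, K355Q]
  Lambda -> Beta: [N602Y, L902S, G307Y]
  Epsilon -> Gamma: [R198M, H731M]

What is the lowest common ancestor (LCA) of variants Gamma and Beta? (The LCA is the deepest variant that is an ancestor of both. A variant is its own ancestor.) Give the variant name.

Answer: Mu

Derivation:
Path from root to Gamma: Mu -> Kappa -> Epsilon -> Gamma
  ancestors of Gamma: {Mu, Kappa, Epsilon, Gamma}
Path from root to Beta: Mu -> Zeta -> Lambda -> Beta
  ancestors of Beta: {Mu, Zeta, Lambda, Beta}
Common ancestors: {Mu}
Walk up from Beta: Beta (not in ancestors of Gamma), Lambda (not in ancestors of Gamma), Zeta (not in ancestors of Gamma), Mu (in ancestors of Gamma)
Deepest common ancestor (LCA) = Mu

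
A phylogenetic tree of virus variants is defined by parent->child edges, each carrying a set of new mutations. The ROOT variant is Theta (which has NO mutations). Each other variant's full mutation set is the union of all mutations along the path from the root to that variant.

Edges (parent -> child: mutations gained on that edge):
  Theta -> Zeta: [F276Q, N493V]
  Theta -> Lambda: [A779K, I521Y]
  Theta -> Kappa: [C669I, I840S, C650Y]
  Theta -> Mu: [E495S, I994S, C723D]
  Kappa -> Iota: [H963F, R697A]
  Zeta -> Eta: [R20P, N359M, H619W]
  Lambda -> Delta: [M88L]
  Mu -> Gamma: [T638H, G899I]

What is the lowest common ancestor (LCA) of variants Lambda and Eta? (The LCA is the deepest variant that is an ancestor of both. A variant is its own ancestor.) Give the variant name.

Answer: Theta

Derivation:
Path from root to Lambda: Theta -> Lambda
  ancestors of Lambda: {Theta, Lambda}
Path from root to Eta: Theta -> Zeta -> Eta
  ancestors of Eta: {Theta, Zeta, Eta}
Common ancestors: {Theta}
Walk up from Eta: Eta (not in ancestors of Lambda), Zeta (not in ancestors of Lambda), Theta (in ancestors of Lambda)
Deepest common ancestor (LCA) = Theta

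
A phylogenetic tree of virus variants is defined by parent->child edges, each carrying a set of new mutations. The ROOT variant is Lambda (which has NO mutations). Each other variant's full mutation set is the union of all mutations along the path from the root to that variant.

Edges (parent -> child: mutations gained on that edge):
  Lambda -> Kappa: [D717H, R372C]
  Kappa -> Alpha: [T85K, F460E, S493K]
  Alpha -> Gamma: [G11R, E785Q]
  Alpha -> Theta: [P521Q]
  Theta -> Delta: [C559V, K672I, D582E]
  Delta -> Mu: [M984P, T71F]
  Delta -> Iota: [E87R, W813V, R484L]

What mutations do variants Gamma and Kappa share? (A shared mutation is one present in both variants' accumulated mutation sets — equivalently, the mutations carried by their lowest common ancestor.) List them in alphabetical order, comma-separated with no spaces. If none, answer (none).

Accumulating mutations along path to Gamma:
  At Lambda: gained [] -> total []
  At Kappa: gained ['D717H', 'R372C'] -> total ['D717H', 'R372C']
  At Alpha: gained ['T85K', 'F460E', 'S493K'] -> total ['D717H', 'F460E', 'R372C', 'S493K', 'T85K']
  At Gamma: gained ['G11R', 'E785Q'] -> total ['D717H', 'E785Q', 'F460E', 'G11R', 'R372C', 'S493K', 'T85K']
Mutations(Gamma) = ['D717H', 'E785Q', 'F460E', 'G11R', 'R372C', 'S493K', 'T85K']
Accumulating mutations along path to Kappa:
  At Lambda: gained [] -> total []
  At Kappa: gained ['D717H', 'R372C'] -> total ['D717H', 'R372C']
Mutations(Kappa) = ['D717H', 'R372C']
Intersection: ['D717H', 'E785Q', 'F460E', 'G11R', 'R372C', 'S493K', 'T85K'] ∩ ['D717H', 'R372C'] = ['D717H', 'R372C']

Answer: D717H,R372C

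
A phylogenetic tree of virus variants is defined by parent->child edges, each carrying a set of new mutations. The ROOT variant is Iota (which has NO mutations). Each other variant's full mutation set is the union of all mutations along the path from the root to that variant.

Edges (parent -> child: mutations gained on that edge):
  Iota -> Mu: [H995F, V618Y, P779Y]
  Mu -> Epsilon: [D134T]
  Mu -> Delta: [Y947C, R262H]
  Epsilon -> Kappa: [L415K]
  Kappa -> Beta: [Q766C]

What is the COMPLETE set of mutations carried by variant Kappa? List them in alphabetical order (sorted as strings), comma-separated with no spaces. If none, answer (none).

At Iota: gained [] -> total []
At Mu: gained ['H995F', 'V618Y', 'P779Y'] -> total ['H995F', 'P779Y', 'V618Y']
At Epsilon: gained ['D134T'] -> total ['D134T', 'H995F', 'P779Y', 'V618Y']
At Kappa: gained ['L415K'] -> total ['D134T', 'H995F', 'L415K', 'P779Y', 'V618Y']

Answer: D134T,H995F,L415K,P779Y,V618Y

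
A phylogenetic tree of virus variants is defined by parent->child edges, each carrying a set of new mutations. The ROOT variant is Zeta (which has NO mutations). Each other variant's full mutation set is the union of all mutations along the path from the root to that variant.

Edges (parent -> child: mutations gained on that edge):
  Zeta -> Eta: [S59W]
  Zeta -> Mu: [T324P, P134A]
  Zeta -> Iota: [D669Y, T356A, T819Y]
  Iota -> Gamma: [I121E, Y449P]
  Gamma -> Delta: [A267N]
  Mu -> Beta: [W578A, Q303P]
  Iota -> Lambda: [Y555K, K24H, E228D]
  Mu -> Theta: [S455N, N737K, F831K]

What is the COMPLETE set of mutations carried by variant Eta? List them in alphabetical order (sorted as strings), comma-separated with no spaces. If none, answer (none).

Answer: S59W

Derivation:
At Zeta: gained [] -> total []
At Eta: gained ['S59W'] -> total ['S59W']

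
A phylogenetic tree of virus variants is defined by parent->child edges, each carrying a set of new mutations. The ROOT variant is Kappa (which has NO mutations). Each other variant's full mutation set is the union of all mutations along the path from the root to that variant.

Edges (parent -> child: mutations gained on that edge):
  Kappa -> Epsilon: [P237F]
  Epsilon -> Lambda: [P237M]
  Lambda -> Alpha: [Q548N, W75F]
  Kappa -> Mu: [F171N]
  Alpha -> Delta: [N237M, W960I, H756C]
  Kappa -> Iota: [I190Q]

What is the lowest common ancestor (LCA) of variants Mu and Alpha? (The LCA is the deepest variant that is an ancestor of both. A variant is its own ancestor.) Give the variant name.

Path from root to Mu: Kappa -> Mu
  ancestors of Mu: {Kappa, Mu}
Path from root to Alpha: Kappa -> Epsilon -> Lambda -> Alpha
  ancestors of Alpha: {Kappa, Epsilon, Lambda, Alpha}
Common ancestors: {Kappa}
Walk up from Alpha: Alpha (not in ancestors of Mu), Lambda (not in ancestors of Mu), Epsilon (not in ancestors of Mu), Kappa (in ancestors of Mu)
Deepest common ancestor (LCA) = Kappa

Answer: Kappa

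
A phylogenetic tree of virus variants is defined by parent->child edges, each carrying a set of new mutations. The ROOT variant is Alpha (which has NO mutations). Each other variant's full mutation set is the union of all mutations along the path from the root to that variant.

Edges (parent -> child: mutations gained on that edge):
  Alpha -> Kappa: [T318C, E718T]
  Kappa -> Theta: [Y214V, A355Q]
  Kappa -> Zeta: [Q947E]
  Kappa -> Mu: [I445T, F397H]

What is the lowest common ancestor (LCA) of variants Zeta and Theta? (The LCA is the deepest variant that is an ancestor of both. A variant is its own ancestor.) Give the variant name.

Path from root to Zeta: Alpha -> Kappa -> Zeta
  ancestors of Zeta: {Alpha, Kappa, Zeta}
Path from root to Theta: Alpha -> Kappa -> Theta
  ancestors of Theta: {Alpha, Kappa, Theta}
Common ancestors: {Alpha, Kappa}
Walk up from Theta: Theta (not in ancestors of Zeta), Kappa (in ancestors of Zeta), Alpha (in ancestors of Zeta)
Deepest common ancestor (LCA) = Kappa

Answer: Kappa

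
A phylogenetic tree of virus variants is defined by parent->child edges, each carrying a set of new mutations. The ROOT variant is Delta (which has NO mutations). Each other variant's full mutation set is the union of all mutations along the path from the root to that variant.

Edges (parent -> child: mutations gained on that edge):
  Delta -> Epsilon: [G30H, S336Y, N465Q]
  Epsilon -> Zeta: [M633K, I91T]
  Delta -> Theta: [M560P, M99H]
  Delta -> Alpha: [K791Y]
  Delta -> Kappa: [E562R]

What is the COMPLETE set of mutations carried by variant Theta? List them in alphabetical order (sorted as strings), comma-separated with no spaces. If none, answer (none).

At Delta: gained [] -> total []
At Theta: gained ['M560P', 'M99H'] -> total ['M560P', 'M99H']

Answer: M560P,M99H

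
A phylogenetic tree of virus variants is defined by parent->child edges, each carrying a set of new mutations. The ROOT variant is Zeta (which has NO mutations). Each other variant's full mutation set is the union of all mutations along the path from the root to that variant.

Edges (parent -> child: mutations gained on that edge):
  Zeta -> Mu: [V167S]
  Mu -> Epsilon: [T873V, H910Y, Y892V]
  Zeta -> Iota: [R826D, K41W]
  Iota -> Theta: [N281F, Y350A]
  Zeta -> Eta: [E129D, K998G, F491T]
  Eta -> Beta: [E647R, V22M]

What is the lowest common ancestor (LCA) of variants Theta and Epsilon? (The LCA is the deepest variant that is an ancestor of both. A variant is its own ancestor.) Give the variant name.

Path from root to Theta: Zeta -> Iota -> Theta
  ancestors of Theta: {Zeta, Iota, Theta}
Path from root to Epsilon: Zeta -> Mu -> Epsilon
  ancestors of Epsilon: {Zeta, Mu, Epsilon}
Common ancestors: {Zeta}
Walk up from Epsilon: Epsilon (not in ancestors of Theta), Mu (not in ancestors of Theta), Zeta (in ancestors of Theta)
Deepest common ancestor (LCA) = Zeta

Answer: Zeta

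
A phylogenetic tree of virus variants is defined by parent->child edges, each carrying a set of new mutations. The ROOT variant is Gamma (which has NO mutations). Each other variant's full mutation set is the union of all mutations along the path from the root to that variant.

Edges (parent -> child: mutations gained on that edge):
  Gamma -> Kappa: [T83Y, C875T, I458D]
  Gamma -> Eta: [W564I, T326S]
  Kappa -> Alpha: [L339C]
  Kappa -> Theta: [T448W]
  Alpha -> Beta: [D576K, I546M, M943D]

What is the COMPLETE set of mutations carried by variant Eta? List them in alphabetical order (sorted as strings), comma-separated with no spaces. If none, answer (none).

At Gamma: gained [] -> total []
At Eta: gained ['W564I', 'T326S'] -> total ['T326S', 'W564I']

Answer: T326S,W564I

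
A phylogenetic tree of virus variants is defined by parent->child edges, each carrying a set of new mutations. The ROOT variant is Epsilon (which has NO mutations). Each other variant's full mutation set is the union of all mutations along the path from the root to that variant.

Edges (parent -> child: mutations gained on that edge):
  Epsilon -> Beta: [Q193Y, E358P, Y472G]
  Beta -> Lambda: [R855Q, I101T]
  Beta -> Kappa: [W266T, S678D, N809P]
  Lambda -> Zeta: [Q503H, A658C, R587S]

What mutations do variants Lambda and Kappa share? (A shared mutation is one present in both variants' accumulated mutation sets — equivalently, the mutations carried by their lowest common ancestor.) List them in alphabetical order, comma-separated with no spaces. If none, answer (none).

Accumulating mutations along path to Lambda:
  At Epsilon: gained [] -> total []
  At Beta: gained ['Q193Y', 'E358P', 'Y472G'] -> total ['E358P', 'Q193Y', 'Y472G']
  At Lambda: gained ['R855Q', 'I101T'] -> total ['E358P', 'I101T', 'Q193Y', 'R855Q', 'Y472G']
Mutations(Lambda) = ['E358P', 'I101T', 'Q193Y', 'R855Q', 'Y472G']
Accumulating mutations along path to Kappa:
  At Epsilon: gained [] -> total []
  At Beta: gained ['Q193Y', 'E358P', 'Y472G'] -> total ['E358P', 'Q193Y', 'Y472G']
  At Kappa: gained ['W266T', 'S678D', 'N809P'] -> total ['E358P', 'N809P', 'Q193Y', 'S678D', 'W266T', 'Y472G']
Mutations(Kappa) = ['E358P', 'N809P', 'Q193Y', 'S678D', 'W266T', 'Y472G']
Intersection: ['E358P', 'I101T', 'Q193Y', 'R855Q', 'Y472G'] ∩ ['E358P', 'N809P', 'Q193Y', 'S678D', 'W266T', 'Y472G'] = ['E358P', 'Q193Y', 'Y472G']

Answer: E358P,Q193Y,Y472G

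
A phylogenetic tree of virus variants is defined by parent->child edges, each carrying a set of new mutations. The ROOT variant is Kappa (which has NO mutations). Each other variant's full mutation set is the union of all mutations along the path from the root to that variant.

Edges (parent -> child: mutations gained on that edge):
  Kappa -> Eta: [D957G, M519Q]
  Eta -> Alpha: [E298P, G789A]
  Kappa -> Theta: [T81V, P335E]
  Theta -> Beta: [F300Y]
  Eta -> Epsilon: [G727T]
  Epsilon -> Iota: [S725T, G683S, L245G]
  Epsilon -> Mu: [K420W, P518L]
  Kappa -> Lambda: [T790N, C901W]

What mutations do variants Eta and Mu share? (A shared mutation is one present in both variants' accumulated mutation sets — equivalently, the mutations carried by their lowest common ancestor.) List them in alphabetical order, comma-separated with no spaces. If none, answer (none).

Accumulating mutations along path to Eta:
  At Kappa: gained [] -> total []
  At Eta: gained ['D957G', 'M519Q'] -> total ['D957G', 'M519Q']
Mutations(Eta) = ['D957G', 'M519Q']
Accumulating mutations along path to Mu:
  At Kappa: gained [] -> total []
  At Eta: gained ['D957G', 'M519Q'] -> total ['D957G', 'M519Q']
  At Epsilon: gained ['G727T'] -> total ['D957G', 'G727T', 'M519Q']
  At Mu: gained ['K420W', 'P518L'] -> total ['D957G', 'G727T', 'K420W', 'M519Q', 'P518L']
Mutations(Mu) = ['D957G', 'G727T', 'K420W', 'M519Q', 'P518L']
Intersection: ['D957G', 'M519Q'] ∩ ['D957G', 'G727T', 'K420W', 'M519Q', 'P518L'] = ['D957G', 'M519Q']

Answer: D957G,M519Q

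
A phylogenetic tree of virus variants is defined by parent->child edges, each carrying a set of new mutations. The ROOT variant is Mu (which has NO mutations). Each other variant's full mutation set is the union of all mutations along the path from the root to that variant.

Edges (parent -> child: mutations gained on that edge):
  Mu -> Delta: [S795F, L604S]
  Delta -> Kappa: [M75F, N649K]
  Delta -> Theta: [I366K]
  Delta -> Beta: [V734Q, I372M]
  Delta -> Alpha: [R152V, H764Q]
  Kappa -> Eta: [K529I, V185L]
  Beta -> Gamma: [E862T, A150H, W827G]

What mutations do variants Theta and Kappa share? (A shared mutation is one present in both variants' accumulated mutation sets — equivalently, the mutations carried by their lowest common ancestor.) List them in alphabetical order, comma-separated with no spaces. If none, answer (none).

Accumulating mutations along path to Theta:
  At Mu: gained [] -> total []
  At Delta: gained ['S795F', 'L604S'] -> total ['L604S', 'S795F']
  At Theta: gained ['I366K'] -> total ['I366K', 'L604S', 'S795F']
Mutations(Theta) = ['I366K', 'L604S', 'S795F']
Accumulating mutations along path to Kappa:
  At Mu: gained [] -> total []
  At Delta: gained ['S795F', 'L604S'] -> total ['L604S', 'S795F']
  At Kappa: gained ['M75F', 'N649K'] -> total ['L604S', 'M75F', 'N649K', 'S795F']
Mutations(Kappa) = ['L604S', 'M75F', 'N649K', 'S795F']
Intersection: ['I366K', 'L604S', 'S795F'] ∩ ['L604S', 'M75F', 'N649K', 'S795F'] = ['L604S', 'S795F']

Answer: L604S,S795F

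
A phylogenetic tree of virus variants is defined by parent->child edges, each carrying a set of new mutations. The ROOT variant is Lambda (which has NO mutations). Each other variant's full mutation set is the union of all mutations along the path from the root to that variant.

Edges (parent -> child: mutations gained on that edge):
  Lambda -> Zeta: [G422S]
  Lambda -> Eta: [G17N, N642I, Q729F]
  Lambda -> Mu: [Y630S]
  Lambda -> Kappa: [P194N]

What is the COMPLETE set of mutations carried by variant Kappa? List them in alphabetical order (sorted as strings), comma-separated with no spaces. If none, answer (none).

Answer: P194N

Derivation:
At Lambda: gained [] -> total []
At Kappa: gained ['P194N'] -> total ['P194N']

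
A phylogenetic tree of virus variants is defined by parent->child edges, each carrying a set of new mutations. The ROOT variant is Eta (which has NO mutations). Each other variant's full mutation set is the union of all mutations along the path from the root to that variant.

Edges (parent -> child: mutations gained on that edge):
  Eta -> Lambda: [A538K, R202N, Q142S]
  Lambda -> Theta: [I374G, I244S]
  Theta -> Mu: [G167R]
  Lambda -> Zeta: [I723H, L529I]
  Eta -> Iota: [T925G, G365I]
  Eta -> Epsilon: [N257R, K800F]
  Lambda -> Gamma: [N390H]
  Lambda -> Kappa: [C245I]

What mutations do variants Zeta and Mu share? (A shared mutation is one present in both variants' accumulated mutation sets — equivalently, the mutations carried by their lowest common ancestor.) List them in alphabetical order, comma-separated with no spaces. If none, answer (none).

Accumulating mutations along path to Zeta:
  At Eta: gained [] -> total []
  At Lambda: gained ['A538K', 'R202N', 'Q142S'] -> total ['A538K', 'Q142S', 'R202N']
  At Zeta: gained ['I723H', 'L529I'] -> total ['A538K', 'I723H', 'L529I', 'Q142S', 'R202N']
Mutations(Zeta) = ['A538K', 'I723H', 'L529I', 'Q142S', 'R202N']
Accumulating mutations along path to Mu:
  At Eta: gained [] -> total []
  At Lambda: gained ['A538K', 'R202N', 'Q142S'] -> total ['A538K', 'Q142S', 'R202N']
  At Theta: gained ['I374G', 'I244S'] -> total ['A538K', 'I244S', 'I374G', 'Q142S', 'R202N']
  At Mu: gained ['G167R'] -> total ['A538K', 'G167R', 'I244S', 'I374G', 'Q142S', 'R202N']
Mutations(Mu) = ['A538K', 'G167R', 'I244S', 'I374G', 'Q142S', 'R202N']
Intersection: ['A538K', 'I723H', 'L529I', 'Q142S', 'R202N'] ∩ ['A538K', 'G167R', 'I244S', 'I374G', 'Q142S', 'R202N'] = ['A538K', 'Q142S', 'R202N']

Answer: A538K,Q142S,R202N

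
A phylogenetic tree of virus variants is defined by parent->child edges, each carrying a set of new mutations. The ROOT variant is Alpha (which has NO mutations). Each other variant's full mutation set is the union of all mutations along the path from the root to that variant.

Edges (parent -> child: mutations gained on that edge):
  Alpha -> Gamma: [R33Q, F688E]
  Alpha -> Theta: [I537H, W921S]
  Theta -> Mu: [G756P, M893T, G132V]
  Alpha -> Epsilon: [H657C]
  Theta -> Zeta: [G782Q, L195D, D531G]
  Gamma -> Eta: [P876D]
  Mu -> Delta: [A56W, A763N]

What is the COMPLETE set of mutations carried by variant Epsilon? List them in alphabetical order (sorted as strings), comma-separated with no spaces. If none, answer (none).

At Alpha: gained [] -> total []
At Epsilon: gained ['H657C'] -> total ['H657C']

Answer: H657C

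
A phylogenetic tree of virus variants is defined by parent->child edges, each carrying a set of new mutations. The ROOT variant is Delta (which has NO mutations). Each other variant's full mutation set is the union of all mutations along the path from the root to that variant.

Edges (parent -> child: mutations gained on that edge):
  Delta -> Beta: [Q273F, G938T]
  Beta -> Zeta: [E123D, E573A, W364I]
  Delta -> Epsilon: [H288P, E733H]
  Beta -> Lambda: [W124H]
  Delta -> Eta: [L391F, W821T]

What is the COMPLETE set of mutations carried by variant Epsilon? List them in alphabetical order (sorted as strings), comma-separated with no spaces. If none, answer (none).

At Delta: gained [] -> total []
At Epsilon: gained ['H288P', 'E733H'] -> total ['E733H', 'H288P']

Answer: E733H,H288P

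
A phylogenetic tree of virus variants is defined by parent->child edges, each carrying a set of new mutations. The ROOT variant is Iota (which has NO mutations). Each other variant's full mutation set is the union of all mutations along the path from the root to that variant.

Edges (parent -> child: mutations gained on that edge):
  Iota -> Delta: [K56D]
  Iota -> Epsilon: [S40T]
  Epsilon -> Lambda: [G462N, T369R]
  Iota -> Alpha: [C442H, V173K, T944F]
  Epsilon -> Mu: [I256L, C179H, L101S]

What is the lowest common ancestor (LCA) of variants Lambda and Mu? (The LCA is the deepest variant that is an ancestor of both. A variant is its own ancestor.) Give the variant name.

Path from root to Lambda: Iota -> Epsilon -> Lambda
  ancestors of Lambda: {Iota, Epsilon, Lambda}
Path from root to Mu: Iota -> Epsilon -> Mu
  ancestors of Mu: {Iota, Epsilon, Mu}
Common ancestors: {Iota, Epsilon}
Walk up from Mu: Mu (not in ancestors of Lambda), Epsilon (in ancestors of Lambda), Iota (in ancestors of Lambda)
Deepest common ancestor (LCA) = Epsilon

Answer: Epsilon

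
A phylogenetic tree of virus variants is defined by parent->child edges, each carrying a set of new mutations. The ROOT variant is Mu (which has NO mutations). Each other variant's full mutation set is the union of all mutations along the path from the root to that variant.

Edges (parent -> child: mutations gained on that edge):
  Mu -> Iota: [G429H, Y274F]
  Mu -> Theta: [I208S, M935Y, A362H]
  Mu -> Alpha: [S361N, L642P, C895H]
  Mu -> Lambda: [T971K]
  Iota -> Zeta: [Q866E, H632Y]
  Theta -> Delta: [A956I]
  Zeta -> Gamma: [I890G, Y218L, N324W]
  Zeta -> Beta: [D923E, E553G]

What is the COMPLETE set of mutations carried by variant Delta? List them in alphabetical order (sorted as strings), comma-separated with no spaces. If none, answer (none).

At Mu: gained [] -> total []
At Theta: gained ['I208S', 'M935Y', 'A362H'] -> total ['A362H', 'I208S', 'M935Y']
At Delta: gained ['A956I'] -> total ['A362H', 'A956I', 'I208S', 'M935Y']

Answer: A362H,A956I,I208S,M935Y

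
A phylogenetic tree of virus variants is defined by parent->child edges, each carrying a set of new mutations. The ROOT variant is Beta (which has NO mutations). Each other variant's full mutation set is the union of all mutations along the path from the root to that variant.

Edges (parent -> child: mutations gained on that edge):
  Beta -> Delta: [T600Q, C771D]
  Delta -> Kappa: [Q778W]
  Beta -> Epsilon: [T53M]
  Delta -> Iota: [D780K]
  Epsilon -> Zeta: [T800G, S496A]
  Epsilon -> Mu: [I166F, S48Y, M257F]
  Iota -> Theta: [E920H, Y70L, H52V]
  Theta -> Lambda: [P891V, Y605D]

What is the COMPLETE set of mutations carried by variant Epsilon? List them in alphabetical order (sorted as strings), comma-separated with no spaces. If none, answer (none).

At Beta: gained [] -> total []
At Epsilon: gained ['T53M'] -> total ['T53M']

Answer: T53M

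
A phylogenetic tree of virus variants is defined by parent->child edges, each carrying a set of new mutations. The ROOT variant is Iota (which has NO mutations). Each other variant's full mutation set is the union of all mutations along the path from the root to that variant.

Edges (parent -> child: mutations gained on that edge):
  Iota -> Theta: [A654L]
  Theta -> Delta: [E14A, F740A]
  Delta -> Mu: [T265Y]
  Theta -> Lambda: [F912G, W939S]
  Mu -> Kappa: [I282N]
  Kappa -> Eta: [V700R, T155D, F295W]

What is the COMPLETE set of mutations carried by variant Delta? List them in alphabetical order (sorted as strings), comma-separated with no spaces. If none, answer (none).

Answer: A654L,E14A,F740A

Derivation:
At Iota: gained [] -> total []
At Theta: gained ['A654L'] -> total ['A654L']
At Delta: gained ['E14A', 'F740A'] -> total ['A654L', 'E14A', 'F740A']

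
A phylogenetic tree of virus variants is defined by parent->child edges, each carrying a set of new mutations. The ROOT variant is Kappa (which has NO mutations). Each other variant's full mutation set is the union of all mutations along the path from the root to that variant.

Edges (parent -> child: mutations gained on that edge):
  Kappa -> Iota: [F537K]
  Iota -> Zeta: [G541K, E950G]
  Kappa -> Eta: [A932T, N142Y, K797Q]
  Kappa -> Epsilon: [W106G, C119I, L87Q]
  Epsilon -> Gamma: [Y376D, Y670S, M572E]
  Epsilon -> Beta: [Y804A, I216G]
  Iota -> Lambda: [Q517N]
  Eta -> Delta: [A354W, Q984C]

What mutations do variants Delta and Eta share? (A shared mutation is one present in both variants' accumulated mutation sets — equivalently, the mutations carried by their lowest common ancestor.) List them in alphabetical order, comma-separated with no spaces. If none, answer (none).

Answer: A932T,K797Q,N142Y

Derivation:
Accumulating mutations along path to Delta:
  At Kappa: gained [] -> total []
  At Eta: gained ['A932T', 'N142Y', 'K797Q'] -> total ['A932T', 'K797Q', 'N142Y']
  At Delta: gained ['A354W', 'Q984C'] -> total ['A354W', 'A932T', 'K797Q', 'N142Y', 'Q984C']
Mutations(Delta) = ['A354W', 'A932T', 'K797Q', 'N142Y', 'Q984C']
Accumulating mutations along path to Eta:
  At Kappa: gained [] -> total []
  At Eta: gained ['A932T', 'N142Y', 'K797Q'] -> total ['A932T', 'K797Q', 'N142Y']
Mutations(Eta) = ['A932T', 'K797Q', 'N142Y']
Intersection: ['A354W', 'A932T', 'K797Q', 'N142Y', 'Q984C'] ∩ ['A932T', 'K797Q', 'N142Y'] = ['A932T', 'K797Q', 'N142Y']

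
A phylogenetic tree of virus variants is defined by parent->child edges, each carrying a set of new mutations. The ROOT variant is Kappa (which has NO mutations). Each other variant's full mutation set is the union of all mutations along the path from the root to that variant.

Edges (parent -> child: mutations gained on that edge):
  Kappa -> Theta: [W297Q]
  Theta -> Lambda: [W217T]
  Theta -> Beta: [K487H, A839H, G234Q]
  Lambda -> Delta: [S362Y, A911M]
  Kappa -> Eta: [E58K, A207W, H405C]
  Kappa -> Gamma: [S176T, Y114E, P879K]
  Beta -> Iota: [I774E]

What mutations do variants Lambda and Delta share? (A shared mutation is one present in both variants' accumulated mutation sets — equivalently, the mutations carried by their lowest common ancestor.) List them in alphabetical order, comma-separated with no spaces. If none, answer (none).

Answer: W217T,W297Q

Derivation:
Accumulating mutations along path to Lambda:
  At Kappa: gained [] -> total []
  At Theta: gained ['W297Q'] -> total ['W297Q']
  At Lambda: gained ['W217T'] -> total ['W217T', 'W297Q']
Mutations(Lambda) = ['W217T', 'W297Q']
Accumulating mutations along path to Delta:
  At Kappa: gained [] -> total []
  At Theta: gained ['W297Q'] -> total ['W297Q']
  At Lambda: gained ['W217T'] -> total ['W217T', 'W297Q']
  At Delta: gained ['S362Y', 'A911M'] -> total ['A911M', 'S362Y', 'W217T', 'W297Q']
Mutations(Delta) = ['A911M', 'S362Y', 'W217T', 'W297Q']
Intersection: ['W217T', 'W297Q'] ∩ ['A911M', 'S362Y', 'W217T', 'W297Q'] = ['W217T', 'W297Q']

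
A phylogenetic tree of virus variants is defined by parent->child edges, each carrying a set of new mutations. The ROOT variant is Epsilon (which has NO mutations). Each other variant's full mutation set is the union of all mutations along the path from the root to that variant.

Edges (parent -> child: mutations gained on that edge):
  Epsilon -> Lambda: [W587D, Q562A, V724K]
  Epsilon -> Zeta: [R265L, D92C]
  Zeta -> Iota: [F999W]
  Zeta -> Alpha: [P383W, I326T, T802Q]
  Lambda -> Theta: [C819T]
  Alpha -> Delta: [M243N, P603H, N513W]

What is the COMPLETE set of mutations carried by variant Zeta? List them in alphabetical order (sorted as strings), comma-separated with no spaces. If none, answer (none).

At Epsilon: gained [] -> total []
At Zeta: gained ['R265L', 'D92C'] -> total ['D92C', 'R265L']

Answer: D92C,R265L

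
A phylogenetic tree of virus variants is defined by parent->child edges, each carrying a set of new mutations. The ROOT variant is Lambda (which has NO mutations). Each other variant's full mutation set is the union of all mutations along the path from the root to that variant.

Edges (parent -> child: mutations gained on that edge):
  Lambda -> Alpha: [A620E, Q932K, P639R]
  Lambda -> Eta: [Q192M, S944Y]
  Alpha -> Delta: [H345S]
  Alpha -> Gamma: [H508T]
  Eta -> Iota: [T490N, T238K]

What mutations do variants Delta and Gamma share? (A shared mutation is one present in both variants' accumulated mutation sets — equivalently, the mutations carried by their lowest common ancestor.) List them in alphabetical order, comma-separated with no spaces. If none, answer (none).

Accumulating mutations along path to Delta:
  At Lambda: gained [] -> total []
  At Alpha: gained ['A620E', 'Q932K', 'P639R'] -> total ['A620E', 'P639R', 'Q932K']
  At Delta: gained ['H345S'] -> total ['A620E', 'H345S', 'P639R', 'Q932K']
Mutations(Delta) = ['A620E', 'H345S', 'P639R', 'Q932K']
Accumulating mutations along path to Gamma:
  At Lambda: gained [] -> total []
  At Alpha: gained ['A620E', 'Q932K', 'P639R'] -> total ['A620E', 'P639R', 'Q932K']
  At Gamma: gained ['H508T'] -> total ['A620E', 'H508T', 'P639R', 'Q932K']
Mutations(Gamma) = ['A620E', 'H508T', 'P639R', 'Q932K']
Intersection: ['A620E', 'H345S', 'P639R', 'Q932K'] ∩ ['A620E', 'H508T', 'P639R', 'Q932K'] = ['A620E', 'P639R', 'Q932K']

Answer: A620E,P639R,Q932K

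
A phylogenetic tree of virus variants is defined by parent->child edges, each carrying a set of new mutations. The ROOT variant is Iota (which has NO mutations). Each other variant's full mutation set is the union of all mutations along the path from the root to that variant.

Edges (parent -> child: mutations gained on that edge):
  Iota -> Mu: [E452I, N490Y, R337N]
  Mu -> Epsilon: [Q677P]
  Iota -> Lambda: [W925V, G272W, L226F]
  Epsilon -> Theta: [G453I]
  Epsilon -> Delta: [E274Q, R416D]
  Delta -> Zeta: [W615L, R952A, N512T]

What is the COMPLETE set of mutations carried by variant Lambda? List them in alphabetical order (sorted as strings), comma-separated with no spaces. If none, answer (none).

At Iota: gained [] -> total []
At Lambda: gained ['W925V', 'G272W', 'L226F'] -> total ['G272W', 'L226F', 'W925V']

Answer: G272W,L226F,W925V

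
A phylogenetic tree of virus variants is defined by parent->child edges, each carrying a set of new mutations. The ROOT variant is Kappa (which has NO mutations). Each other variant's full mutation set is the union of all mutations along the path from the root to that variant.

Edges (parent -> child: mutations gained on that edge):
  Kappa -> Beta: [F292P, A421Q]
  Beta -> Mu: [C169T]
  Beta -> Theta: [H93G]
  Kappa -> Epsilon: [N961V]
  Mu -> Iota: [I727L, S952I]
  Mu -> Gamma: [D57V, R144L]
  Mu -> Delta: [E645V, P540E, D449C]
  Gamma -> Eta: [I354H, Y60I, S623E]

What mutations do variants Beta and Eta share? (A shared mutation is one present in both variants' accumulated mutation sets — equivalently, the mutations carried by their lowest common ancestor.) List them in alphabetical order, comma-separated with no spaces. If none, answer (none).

Answer: A421Q,F292P

Derivation:
Accumulating mutations along path to Beta:
  At Kappa: gained [] -> total []
  At Beta: gained ['F292P', 'A421Q'] -> total ['A421Q', 'F292P']
Mutations(Beta) = ['A421Q', 'F292P']
Accumulating mutations along path to Eta:
  At Kappa: gained [] -> total []
  At Beta: gained ['F292P', 'A421Q'] -> total ['A421Q', 'F292P']
  At Mu: gained ['C169T'] -> total ['A421Q', 'C169T', 'F292P']
  At Gamma: gained ['D57V', 'R144L'] -> total ['A421Q', 'C169T', 'D57V', 'F292P', 'R144L']
  At Eta: gained ['I354H', 'Y60I', 'S623E'] -> total ['A421Q', 'C169T', 'D57V', 'F292P', 'I354H', 'R144L', 'S623E', 'Y60I']
Mutations(Eta) = ['A421Q', 'C169T', 'D57V', 'F292P', 'I354H', 'R144L', 'S623E', 'Y60I']
Intersection: ['A421Q', 'F292P'] ∩ ['A421Q', 'C169T', 'D57V', 'F292P', 'I354H', 'R144L', 'S623E', 'Y60I'] = ['A421Q', 'F292P']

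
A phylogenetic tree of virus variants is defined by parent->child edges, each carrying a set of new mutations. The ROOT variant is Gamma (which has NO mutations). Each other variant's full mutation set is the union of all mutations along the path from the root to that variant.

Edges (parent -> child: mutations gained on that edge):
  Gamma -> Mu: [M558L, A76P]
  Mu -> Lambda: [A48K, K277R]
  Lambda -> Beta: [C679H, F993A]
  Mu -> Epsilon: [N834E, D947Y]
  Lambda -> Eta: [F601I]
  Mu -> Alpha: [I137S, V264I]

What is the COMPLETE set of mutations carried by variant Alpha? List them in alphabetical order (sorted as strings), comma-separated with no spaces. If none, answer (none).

Answer: A76P,I137S,M558L,V264I

Derivation:
At Gamma: gained [] -> total []
At Mu: gained ['M558L', 'A76P'] -> total ['A76P', 'M558L']
At Alpha: gained ['I137S', 'V264I'] -> total ['A76P', 'I137S', 'M558L', 'V264I']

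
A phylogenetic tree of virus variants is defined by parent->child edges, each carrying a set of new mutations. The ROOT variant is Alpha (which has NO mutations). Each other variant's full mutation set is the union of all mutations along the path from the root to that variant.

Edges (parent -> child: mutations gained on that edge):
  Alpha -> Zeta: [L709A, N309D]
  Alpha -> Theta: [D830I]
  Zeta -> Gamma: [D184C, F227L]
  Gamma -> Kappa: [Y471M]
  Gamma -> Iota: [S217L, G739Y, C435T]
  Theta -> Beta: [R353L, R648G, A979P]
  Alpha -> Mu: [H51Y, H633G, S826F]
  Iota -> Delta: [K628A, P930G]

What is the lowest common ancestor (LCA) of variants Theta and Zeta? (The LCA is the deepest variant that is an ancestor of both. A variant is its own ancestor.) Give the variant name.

Answer: Alpha

Derivation:
Path from root to Theta: Alpha -> Theta
  ancestors of Theta: {Alpha, Theta}
Path from root to Zeta: Alpha -> Zeta
  ancestors of Zeta: {Alpha, Zeta}
Common ancestors: {Alpha}
Walk up from Zeta: Zeta (not in ancestors of Theta), Alpha (in ancestors of Theta)
Deepest common ancestor (LCA) = Alpha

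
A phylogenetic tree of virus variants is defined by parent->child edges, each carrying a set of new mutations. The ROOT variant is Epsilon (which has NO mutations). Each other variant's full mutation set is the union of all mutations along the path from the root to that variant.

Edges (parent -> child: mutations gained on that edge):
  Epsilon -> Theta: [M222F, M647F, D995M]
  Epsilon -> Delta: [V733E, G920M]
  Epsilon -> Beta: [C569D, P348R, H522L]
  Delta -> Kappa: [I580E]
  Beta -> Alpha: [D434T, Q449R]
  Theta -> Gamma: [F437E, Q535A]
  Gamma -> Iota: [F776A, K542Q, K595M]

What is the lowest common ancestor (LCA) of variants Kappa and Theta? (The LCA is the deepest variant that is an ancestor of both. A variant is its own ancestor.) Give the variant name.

Path from root to Kappa: Epsilon -> Delta -> Kappa
  ancestors of Kappa: {Epsilon, Delta, Kappa}
Path from root to Theta: Epsilon -> Theta
  ancestors of Theta: {Epsilon, Theta}
Common ancestors: {Epsilon}
Walk up from Theta: Theta (not in ancestors of Kappa), Epsilon (in ancestors of Kappa)
Deepest common ancestor (LCA) = Epsilon

Answer: Epsilon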